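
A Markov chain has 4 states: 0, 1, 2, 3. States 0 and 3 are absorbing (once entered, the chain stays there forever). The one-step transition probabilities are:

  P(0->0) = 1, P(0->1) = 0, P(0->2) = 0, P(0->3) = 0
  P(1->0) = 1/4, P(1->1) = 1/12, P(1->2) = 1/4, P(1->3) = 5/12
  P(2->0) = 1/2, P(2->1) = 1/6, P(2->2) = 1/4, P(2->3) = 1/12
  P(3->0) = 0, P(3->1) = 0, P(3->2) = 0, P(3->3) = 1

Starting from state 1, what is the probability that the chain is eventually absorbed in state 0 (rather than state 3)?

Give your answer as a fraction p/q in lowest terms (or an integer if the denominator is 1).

Answer: 15/31

Derivation:
Let a_i = P(absorbed in 0 | start in state i).
Boundary conditions: a_0 = 1, a_3 = 0.
For each transient state i, a_i = sum_j P(i->j) * a_j:
  a_1 = 1/4*a_0 + 1/12*a_1 + 1/4*a_2 + 5/12*a_3
  a_2 = 1/2*a_0 + 1/6*a_1 + 1/4*a_2 + 1/12*a_3

Substituting a_0 = 1 and a_3 = 0, rearrange to (I - Q) a = r where r[i] = P(i -> 0):
  [11/12, -1/4] . (a_1, a_2) = 1/4
  [-1/6, 3/4] . (a_1, a_2) = 1/2

Solving yields:
  a_1 = 15/31
  a_2 = 24/31

Starting state is 1, so the absorption probability is a_1 = 15/31.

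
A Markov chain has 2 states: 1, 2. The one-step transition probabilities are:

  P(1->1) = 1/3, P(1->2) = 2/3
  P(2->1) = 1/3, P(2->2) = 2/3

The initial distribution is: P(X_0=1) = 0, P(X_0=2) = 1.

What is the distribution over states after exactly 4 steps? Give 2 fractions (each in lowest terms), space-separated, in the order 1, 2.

Answer: 1/3 2/3

Derivation:
Propagating the distribution step by step (d_{t+1} = d_t * P):
d_0 = (1=0, 2=1)
  d_1[1] = 0*1/3 + 1*1/3 = 1/3
  d_1[2] = 0*2/3 + 1*2/3 = 2/3
d_1 = (1=1/3, 2=2/3)
  d_2[1] = 1/3*1/3 + 2/3*1/3 = 1/3
  d_2[2] = 1/3*2/3 + 2/3*2/3 = 2/3
d_2 = (1=1/3, 2=2/3)
  d_3[1] = 1/3*1/3 + 2/3*1/3 = 1/3
  d_3[2] = 1/3*2/3 + 2/3*2/3 = 2/3
d_3 = (1=1/3, 2=2/3)
  d_4[1] = 1/3*1/3 + 2/3*1/3 = 1/3
  d_4[2] = 1/3*2/3 + 2/3*2/3 = 2/3
d_4 = (1=1/3, 2=2/3)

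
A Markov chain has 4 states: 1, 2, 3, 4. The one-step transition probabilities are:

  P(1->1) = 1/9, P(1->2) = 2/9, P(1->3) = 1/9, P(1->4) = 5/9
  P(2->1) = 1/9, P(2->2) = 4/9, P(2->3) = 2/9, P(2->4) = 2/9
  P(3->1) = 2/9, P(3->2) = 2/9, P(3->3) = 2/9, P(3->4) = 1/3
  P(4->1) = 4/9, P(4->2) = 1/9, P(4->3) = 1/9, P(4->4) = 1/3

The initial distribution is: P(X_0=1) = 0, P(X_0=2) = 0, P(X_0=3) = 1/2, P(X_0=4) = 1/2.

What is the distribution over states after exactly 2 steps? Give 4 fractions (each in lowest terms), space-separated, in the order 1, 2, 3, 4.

Propagating the distribution step by step (d_{t+1} = d_t * P):
d_0 = (1=0, 2=0, 3=1/2, 4=1/2)
  d_1[1] = 0*1/9 + 0*1/9 + 1/2*2/9 + 1/2*4/9 = 1/3
  d_1[2] = 0*2/9 + 0*4/9 + 1/2*2/9 + 1/2*1/9 = 1/6
  d_1[3] = 0*1/9 + 0*2/9 + 1/2*2/9 + 1/2*1/9 = 1/6
  d_1[4] = 0*5/9 + 0*2/9 + 1/2*1/3 + 1/2*1/3 = 1/3
d_1 = (1=1/3, 2=1/6, 3=1/6, 4=1/3)
  d_2[1] = 1/3*1/9 + 1/6*1/9 + 1/6*2/9 + 1/3*4/9 = 13/54
  d_2[2] = 1/3*2/9 + 1/6*4/9 + 1/6*2/9 + 1/3*1/9 = 2/9
  d_2[3] = 1/3*1/9 + 1/6*2/9 + 1/6*2/9 + 1/3*1/9 = 4/27
  d_2[4] = 1/3*5/9 + 1/6*2/9 + 1/6*1/3 + 1/3*1/3 = 7/18
d_2 = (1=13/54, 2=2/9, 3=4/27, 4=7/18)

Answer: 13/54 2/9 4/27 7/18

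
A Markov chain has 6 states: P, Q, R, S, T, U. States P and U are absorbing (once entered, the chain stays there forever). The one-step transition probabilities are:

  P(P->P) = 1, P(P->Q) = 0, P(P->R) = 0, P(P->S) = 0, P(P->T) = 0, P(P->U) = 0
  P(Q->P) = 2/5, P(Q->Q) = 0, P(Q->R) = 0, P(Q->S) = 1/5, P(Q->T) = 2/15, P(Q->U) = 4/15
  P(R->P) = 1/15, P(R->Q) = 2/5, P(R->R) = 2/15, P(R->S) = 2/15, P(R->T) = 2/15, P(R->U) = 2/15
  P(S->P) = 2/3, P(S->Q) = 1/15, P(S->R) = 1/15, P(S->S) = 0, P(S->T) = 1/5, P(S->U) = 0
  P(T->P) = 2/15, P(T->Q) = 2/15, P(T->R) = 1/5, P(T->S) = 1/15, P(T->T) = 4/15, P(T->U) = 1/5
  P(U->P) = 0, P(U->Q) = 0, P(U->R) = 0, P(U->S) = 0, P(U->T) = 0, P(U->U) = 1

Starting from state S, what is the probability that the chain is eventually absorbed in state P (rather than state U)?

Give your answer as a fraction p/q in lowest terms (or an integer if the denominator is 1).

Let a_i = P(absorbed in P | start in state i).
Boundary conditions: a_P = 1, a_U = 0.
For each transient state i, a_i = sum_j P(i->j) * a_j:
  a_Q = 2/5*a_P + 0*a_Q + 0*a_R + 1/5*a_S + 2/15*a_T + 4/15*a_U
  a_R = 1/15*a_P + 2/5*a_Q + 2/15*a_R + 2/15*a_S + 2/15*a_T + 2/15*a_U
  a_S = 2/3*a_P + 1/15*a_Q + 1/15*a_R + 0*a_S + 1/5*a_T + 0*a_U
  a_T = 2/15*a_P + 2/15*a_Q + 1/5*a_R + 1/15*a_S + 4/15*a_T + 1/5*a_U

Substituting a_P = 1 and a_U = 0, rearrange to (I - Q) a = r where r[i] = P(i -> P):
  [1, 0, -1/5, -2/15] . (a_Q, a_R, a_S, a_T) = 2/5
  [-2/5, 13/15, -2/15, -2/15] . (a_Q, a_R, a_S, a_T) = 1/15
  [-1/15, -1/15, 1, -1/5] . (a_Q, a_R, a_S, a_T) = 2/3
  [-2/15, -1/5, -1/15, 11/15] . (a_Q, a_R, a_S, a_T) = 2/15

Solving yields:
  a_Q = 17504/27231
  a_R = 16009/27231
  a_S = 23312/27231
  a_T = 4873/9077

Starting state is S, so the absorption probability is a_S = 23312/27231.

Answer: 23312/27231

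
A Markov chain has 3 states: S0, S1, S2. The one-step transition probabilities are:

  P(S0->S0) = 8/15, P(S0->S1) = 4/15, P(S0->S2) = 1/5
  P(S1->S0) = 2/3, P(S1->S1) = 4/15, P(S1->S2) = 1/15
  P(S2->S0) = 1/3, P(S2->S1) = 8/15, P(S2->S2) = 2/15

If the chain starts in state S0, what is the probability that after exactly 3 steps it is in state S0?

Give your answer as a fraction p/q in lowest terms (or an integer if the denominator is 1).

Answer: 614/1125

Derivation:
Computing P^3 by repeated multiplication:
P^1 =
  S0: [8/15, 4/15, 1/5]
  S1: [2/3, 4/15, 1/15]
  S2: [1/3, 8/15, 2/15]
P^2 =
  S0: [119/225, 8/25, 34/225]
  S1: [5/9, 64/225, 4/25]
  S2: [26/45, 68/225, 3/25]
P^3 =
  S0: [614/1125, 1036/3375, 497/3375]
  S1: [364/675, 116/375, 511/3375]
  S2: [371/675, 112/375, 512/3375]

(P^3)[S0 -> S0] = 614/1125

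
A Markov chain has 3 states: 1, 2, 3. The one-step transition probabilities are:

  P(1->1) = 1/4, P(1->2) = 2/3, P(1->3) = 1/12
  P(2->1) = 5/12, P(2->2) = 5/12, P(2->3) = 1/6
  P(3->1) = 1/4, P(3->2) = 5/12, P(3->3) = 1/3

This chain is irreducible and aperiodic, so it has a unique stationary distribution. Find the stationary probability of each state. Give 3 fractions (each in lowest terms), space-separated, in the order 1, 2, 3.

Answer: 1/3 1/2 1/6

Derivation:
The stationary distribution satisfies pi = pi * P, i.e.:
  pi_1 = 1/4*pi_1 + 5/12*pi_2 + 1/4*pi_3
  pi_2 = 2/3*pi_1 + 5/12*pi_2 + 5/12*pi_3
  pi_3 = 1/12*pi_1 + 1/6*pi_2 + 1/3*pi_3
with normalization: pi_1 + pi_2 + pi_3 = 1.

Using the first 2 balance equations plus normalization, the linear system A*pi = b is:
  [-3/4, 5/12, 1/4] . pi = 0
  [2/3, -7/12, 5/12] . pi = 0
  [1, 1, 1] . pi = 1

Solving yields:
  pi_1 = 1/3
  pi_2 = 1/2
  pi_3 = 1/6

Verification (pi * P):
  1/3*1/4 + 1/2*5/12 + 1/6*1/4 = 1/3 = pi_1  (ok)
  1/3*2/3 + 1/2*5/12 + 1/6*5/12 = 1/2 = pi_2  (ok)
  1/3*1/12 + 1/2*1/6 + 1/6*1/3 = 1/6 = pi_3  (ok)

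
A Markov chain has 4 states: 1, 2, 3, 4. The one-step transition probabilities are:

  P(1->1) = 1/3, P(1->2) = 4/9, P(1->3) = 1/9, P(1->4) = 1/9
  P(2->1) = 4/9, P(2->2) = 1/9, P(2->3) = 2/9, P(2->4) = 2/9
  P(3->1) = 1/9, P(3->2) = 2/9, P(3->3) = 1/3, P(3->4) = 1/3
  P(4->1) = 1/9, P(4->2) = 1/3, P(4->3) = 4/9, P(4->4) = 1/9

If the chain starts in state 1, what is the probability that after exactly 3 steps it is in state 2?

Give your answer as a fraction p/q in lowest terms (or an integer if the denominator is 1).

Computing P^3 by repeated multiplication:
P^1 =
  1: [1/3, 4/9, 1/9, 1/9]
  2: [4/9, 1/9, 2/9, 2/9]
  3: [1/9, 2/9, 1/3, 1/3]
  4: [1/9, 1/3, 4/9, 1/9]
P^2 =
  1: [1/3, 7/27, 2/9, 5/27]
  2: [20/81, 1/3, 20/81, 14/81]
  3: [17/81, 7/27, 26/81, 17/81]
  4: [20/81, 2/9, 23/81, 20/81]
P^3 =
  1: [22/81, 70/243, 61/243, 46/243]
  2: [202/729, 7/27, 190/729, 148/729]
  3: [178/729, 64/243, 205/729, 154/729]
  4: [175/729, 68/243, 205/729, 145/729]

(P^3)[1 -> 2] = 70/243

Answer: 70/243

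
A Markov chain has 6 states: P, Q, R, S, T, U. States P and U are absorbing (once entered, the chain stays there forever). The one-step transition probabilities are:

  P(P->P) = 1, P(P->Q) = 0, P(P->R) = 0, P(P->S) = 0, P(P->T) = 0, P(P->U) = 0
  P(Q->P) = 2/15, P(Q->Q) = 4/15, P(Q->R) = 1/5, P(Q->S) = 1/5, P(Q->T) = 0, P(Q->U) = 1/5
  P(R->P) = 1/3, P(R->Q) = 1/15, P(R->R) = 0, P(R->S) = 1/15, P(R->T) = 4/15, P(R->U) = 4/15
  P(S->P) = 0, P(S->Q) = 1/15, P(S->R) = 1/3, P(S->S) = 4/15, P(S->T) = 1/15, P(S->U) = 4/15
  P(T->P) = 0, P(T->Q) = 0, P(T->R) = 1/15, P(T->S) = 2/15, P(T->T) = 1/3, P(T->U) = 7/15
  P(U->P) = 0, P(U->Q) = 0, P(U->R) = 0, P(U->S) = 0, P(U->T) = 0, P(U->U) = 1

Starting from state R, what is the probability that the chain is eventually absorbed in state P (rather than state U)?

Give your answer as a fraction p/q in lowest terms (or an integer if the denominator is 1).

Answer: 1007/2561

Derivation:
Let a_i = P(absorbed in P | start in state i).
Boundary conditions: a_P = 1, a_U = 0.
For each transient state i, a_i = sum_j P(i->j) * a_j:
  a_Q = 2/15*a_P + 4/15*a_Q + 1/5*a_R + 1/5*a_S + 0*a_T + 1/5*a_U
  a_R = 1/3*a_P + 1/15*a_Q + 0*a_R + 1/15*a_S + 4/15*a_T + 4/15*a_U
  a_S = 0*a_P + 1/15*a_Q + 1/3*a_R + 4/15*a_S + 1/15*a_T + 4/15*a_U
  a_T = 0*a_P + 0*a_Q + 1/15*a_R + 2/15*a_S + 1/3*a_T + 7/15*a_U

Substituting a_P = 1 and a_U = 0, rearrange to (I - Q) a = r where r[i] = P(i -> P):
  [11/15, -1/5, -1/5, 0] . (a_Q, a_R, a_S, a_T) = 2/15
  [-1/15, 1, -1/15, -4/15] . (a_Q, a_R, a_S, a_T) = 1/3
  [-1/15, -1/3, 11/15, -1/15] . (a_Q, a_R, a_S, a_T) = 0
  [0, -1/15, -2/15, 2/3] . (a_Q, a_R, a_S, a_T) = 0

Solving yields:
  a_Q = 1785/5122
  a_R = 1007/2561
  a_S = 17/78
  a_T = 49/591

Starting state is R, so the absorption probability is a_R = 1007/2561.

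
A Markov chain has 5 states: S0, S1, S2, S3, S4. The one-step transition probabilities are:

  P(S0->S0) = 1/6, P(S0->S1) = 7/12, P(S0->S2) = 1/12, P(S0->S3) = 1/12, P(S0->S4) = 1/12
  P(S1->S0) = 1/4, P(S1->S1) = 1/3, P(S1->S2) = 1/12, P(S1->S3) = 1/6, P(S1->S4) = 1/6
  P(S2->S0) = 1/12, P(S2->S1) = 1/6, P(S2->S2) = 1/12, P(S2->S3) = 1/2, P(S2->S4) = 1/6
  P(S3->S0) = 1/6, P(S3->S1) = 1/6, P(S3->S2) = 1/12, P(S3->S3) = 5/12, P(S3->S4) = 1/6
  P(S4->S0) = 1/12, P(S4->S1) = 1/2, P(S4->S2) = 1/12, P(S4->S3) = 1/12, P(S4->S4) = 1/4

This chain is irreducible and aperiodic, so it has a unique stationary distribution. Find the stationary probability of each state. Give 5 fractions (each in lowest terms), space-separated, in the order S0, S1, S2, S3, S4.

Answer: 1325/7554 1783/5036 1/12 836/3777 1253/7554

Derivation:
The stationary distribution satisfies pi = pi * P, i.e.:
  pi_S0 = 1/6*pi_S0 + 1/4*pi_S1 + 1/12*pi_S2 + 1/6*pi_S3 + 1/12*pi_S4
  pi_S1 = 7/12*pi_S0 + 1/3*pi_S1 + 1/6*pi_S2 + 1/6*pi_S3 + 1/2*pi_S4
  pi_S2 = 1/12*pi_S0 + 1/12*pi_S1 + 1/12*pi_S2 + 1/12*pi_S3 + 1/12*pi_S4
  pi_S3 = 1/12*pi_S0 + 1/6*pi_S1 + 1/2*pi_S2 + 5/12*pi_S3 + 1/12*pi_S4
  pi_S4 = 1/12*pi_S0 + 1/6*pi_S1 + 1/6*pi_S2 + 1/6*pi_S3 + 1/4*pi_S4
with normalization: pi_S0 + pi_S1 + pi_S2 + pi_S3 + pi_S4 = 1.

Using the first 4 balance equations plus normalization, the linear system A*pi = b is:
  [-5/6, 1/4, 1/12, 1/6, 1/12] . pi = 0
  [7/12, -2/3, 1/6, 1/6, 1/2] . pi = 0
  [1/12, 1/12, -11/12, 1/12, 1/12] . pi = 0
  [1/12, 1/6, 1/2, -7/12, 1/12] . pi = 0
  [1, 1, 1, 1, 1] . pi = 1

Solving yields:
  pi_S0 = 1325/7554
  pi_S1 = 1783/5036
  pi_S2 = 1/12
  pi_S3 = 836/3777
  pi_S4 = 1253/7554

Verification (pi * P):
  1325/7554*1/6 + 1783/5036*1/4 + 1/12*1/12 + 836/3777*1/6 + 1253/7554*1/12 = 1325/7554 = pi_S0  (ok)
  1325/7554*7/12 + 1783/5036*1/3 + 1/12*1/6 + 836/3777*1/6 + 1253/7554*1/2 = 1783/5036 = pi_S1  (ok)
  1325/7554*1/12 + 1783/5036*1/12 + 1/12*1/12 + 836/3777*1/12 + 1253/7554*1/12 = 1/12 = pi_S2  (ok)
  1325/7554*1/12 + 1783/5036*1/6 + 1/12*1/2 + 836/3777*5/12 + 1253/7554*1/12 = 836/3777 = pi_S3  (ok)
  1325/7554*1/12 + 1783/5036*1/6 + 1/12*1/6 + 836/3777*1/6 + 1253/7554*1/4 = 1253/7554 = pi_S4  (ok)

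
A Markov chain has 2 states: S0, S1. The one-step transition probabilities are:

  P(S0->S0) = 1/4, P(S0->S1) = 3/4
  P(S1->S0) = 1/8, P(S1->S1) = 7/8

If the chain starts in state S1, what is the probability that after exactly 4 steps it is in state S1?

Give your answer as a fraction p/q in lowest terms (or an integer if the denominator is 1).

Answer: 3511/4096

Derivation:
Computing P^4 by repeated multiplication:
P^1 =
  S0: [1/4, 3/4]
  S1: [1/8, 7/8]
P^2 =
  S0: [5/32, 27/32]
  S1: [9/64, 55/64]
P^3 =
  S0: [37/256, 219/256]
  S1: [73/512, 439/512]
P^4 =
  S0: [293/2048, 1755/2048]
  S1: [585/4096, 3511/4096]

(P^4)[S1 -> S1] = 3511/4096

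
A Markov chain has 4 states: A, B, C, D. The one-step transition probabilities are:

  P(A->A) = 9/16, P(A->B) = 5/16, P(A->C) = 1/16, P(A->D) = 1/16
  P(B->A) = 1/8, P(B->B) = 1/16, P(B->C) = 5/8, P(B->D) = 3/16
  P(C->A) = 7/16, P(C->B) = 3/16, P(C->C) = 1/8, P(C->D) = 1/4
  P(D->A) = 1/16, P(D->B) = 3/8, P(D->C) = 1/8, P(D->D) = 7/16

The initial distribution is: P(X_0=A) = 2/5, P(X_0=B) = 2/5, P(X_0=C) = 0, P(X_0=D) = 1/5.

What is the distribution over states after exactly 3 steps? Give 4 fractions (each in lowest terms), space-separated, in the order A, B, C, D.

Answer: 6669/20480 617/2560 2247/10240 4381/20480

Derivation:
Propagating the distribution step by step (d_{t+1} = d_t * P):
d_0 = (A=2/5, B=2/5, C=0, D=1/5)
  d_1[A] = 2/5*9/16 + 2/5*1/8 + 0*7/16 + 1/5*1/16 = 23/80
  d_1[B] = 2/5*5/16 + 2/5*1/16 + 0*3/16 + 1/5*3/8 = 9/40
  d_1[C] = 2/5*1/16 + 2/5*5/8 + 0*1/8 + 1/5*1/8 = 3/10
  d_1[D] = 2/5*1/16 + 2/5*3/16 + 0*1/4 + 1/5*7/16 = 3/16
d_1 = (A=23/80, B=9/40, C=3/10, D=3/16)
  d_2[A] = 23/80*9/16 + 9/40*1/8 + 3/10*7/16 + 3/16*1/16 = 213/640
  d_2[B] = 23/80*5/16 + 9/40*1/16 + 3/10*3/16 + 3/16*3/8 = 59/256
  d_2[C] = 23/80*1/16 + 9/40*5/8 + 3/10*1/8 + 3/16*1/8 = 281/1280
  d_2[D] = 23/80*1/16 + 9/40*3/16 + 3/10*1/4 + 3/16*7/16 = 139/640
d_2 = (A=213/640, B=59/256, C=281/1280, D=139/640)
  d_3[A] = 213/640*9/16 + 59/256*1/8 + 281/1280*7/16 + 139/640*1/16 = 6669/20480
  d_3[B] = 213/640*5/16 + 59/256*1/16 + 281/1280*3/16 + 139/640*3/8 = 617/2560
  d_3[C] = 213/640*1/16 + 59/256*5/8 + 281/1280*1/8 + 139/640*1/8 = 2247/10240
  d_3[D] = 213/640*1/16 + 59/256*3/16 + 281/1280*1/4 + 139/640*7/16 = 4381/20480
d_3 = (A=6669/20480, B=617/2560, C=2247/10240, D=4381/20480)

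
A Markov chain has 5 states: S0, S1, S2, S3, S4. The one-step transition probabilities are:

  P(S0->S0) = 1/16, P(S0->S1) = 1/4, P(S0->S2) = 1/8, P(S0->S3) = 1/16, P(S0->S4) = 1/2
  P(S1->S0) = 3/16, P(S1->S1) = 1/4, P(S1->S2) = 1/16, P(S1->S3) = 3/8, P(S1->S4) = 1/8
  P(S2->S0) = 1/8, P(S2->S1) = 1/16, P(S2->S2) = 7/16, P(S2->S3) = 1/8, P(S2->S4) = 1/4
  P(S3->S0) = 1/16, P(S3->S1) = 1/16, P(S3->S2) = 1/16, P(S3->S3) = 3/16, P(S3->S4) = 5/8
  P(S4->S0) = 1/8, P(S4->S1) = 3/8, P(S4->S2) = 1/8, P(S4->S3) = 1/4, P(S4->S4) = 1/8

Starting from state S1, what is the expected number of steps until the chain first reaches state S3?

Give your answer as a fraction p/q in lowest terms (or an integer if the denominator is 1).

Answer: 7808/2111

Derivation:
Let h_i = expected steps to first reach S3 from state i.
Boundary: h_S3 = 0.
First-step equations for the other states:
  h_S0 = 1 + 1/16*h_S0 + 1/4*h_S1 + 1/8*h_S2 + 1/16*h_S3 + 1/2*h_S4
  h_S1 = 1 + 3/16*h_S0 + 1/4*h_S1 + 1/16*h_S2 + 3/8*h_S3 + 1/8*h_S4
  h_S2 = 1 + 1/8*h_S0 + 1/16*h_S1 + 7/16*h_S2 + 1/8*h_S3 + 1/4*h_S4
  h_S4 = 1 + 1/8*h_S0 + 3/8*h_S1 + 1/8*h_S2 + 1/4*h_S3 + 1/8*h_S4

Substituting h_S3 = 0 and rearranging gives the linear system (I - Q) h = 1:
  [15/16, -1/4, -1/8, -1/2] . (h_S0, h_S1, h_S2, h_S4) = 1
  [-3/16, 3/4, -1/16, -1/8] . (h_S0, h_S1, h_S2, h_S4) = 1
  [-1/8, -1/16, 9/16, -1/4] . (h_S0, h_S1, h_S2, h_S4) = 1
  [-1/8, -3/8, -1/8, 7/8] . (h_S0, h_S1, h_S2, h_S4) = 1

Solving yields:
  h_S0 = 10480/2111
  h_S1 = 7808/2111
  h_S2 = 10864/2111
  h_S4 = 8808/2111

Starting state is S1, so the expected hitting time is h_S1 = 7808/2111.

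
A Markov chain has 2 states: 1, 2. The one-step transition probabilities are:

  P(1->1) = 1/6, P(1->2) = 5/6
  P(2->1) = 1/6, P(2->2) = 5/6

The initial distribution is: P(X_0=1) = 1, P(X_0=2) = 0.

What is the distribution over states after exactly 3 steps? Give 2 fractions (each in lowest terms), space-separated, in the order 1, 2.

Propagating the distribution step by step (d_{t+1} = d_t * P):
d_0 = (1=1, 2=0)
  d_1[1] = 1*1/6 + 0*1/6 = 1/6
  d_1[2] = 1*5/6 + 0*5/6 = 5/6
d_1 = (1=1/6, 2=5/6)
  d_2[1] = 1/6*1/6 + 5/6*1/6 = 1/6
  d_2[2] = 1/6*5/6 + 5/6*5/6 = 5/6
d_2 = (1=1/6, 2=5/6)
  d_3[1] = 1/6*1/6 + 5/6*1/6 = 1/6
  d_3[2] = 1/6*5/6 + 5/6*5/6 = 5/6
d_3 = (1=1/6, 2=5/6)

Answer: 1/6 5/6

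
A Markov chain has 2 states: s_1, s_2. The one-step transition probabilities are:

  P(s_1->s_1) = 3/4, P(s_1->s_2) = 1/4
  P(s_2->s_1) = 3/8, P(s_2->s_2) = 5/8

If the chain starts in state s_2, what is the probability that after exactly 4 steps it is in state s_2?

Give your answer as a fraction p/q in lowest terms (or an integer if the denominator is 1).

Computing P^4 by repeated multiplication:
P^1 =
  s_1: [3/4, 1/4]
  s_2: [3/8, 5/8]
P^2 =
  s_1: [21/32, 11/32]
  s_2: [33/64, 31/64]
P^3 =
  s_1: [159/256, 97/256]
  s_2: [291/512, 221/512]
P^4 =
  s_1: [1245/2048, 803/2048]
  s_2: [2409/4096, 1687/4096]

(P^4)[s_2 -> s_2] = 1687/4096

Answer: 1687/4096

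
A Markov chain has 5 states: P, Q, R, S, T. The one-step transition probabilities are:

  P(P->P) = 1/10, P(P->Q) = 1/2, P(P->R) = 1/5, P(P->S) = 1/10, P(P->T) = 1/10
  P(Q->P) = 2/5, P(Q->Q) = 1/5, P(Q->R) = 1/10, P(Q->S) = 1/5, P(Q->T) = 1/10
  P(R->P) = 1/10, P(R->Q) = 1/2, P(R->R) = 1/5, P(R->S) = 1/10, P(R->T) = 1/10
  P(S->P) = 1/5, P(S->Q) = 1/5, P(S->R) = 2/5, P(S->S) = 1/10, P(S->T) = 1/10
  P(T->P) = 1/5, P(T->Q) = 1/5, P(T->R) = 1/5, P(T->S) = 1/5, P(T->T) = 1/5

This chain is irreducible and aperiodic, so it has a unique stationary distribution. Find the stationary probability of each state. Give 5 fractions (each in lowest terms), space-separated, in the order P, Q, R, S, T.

The stationary distribution satisfies pi = pi * P, i.e.:
  pi_P = 1/10*pi_P + 2/5*pi_Q + 1/10*pi_R + 1/5*pi_S + 1/5*pi_T
  pi_Q = 1/2*pi_P + 1/5*pi_Q + 1/2*pi_R + 1/5*pi_S + 1/5*pi_T
  pi_R = 1/5*pi_P + 1/10*pi_Q + 1/5*pi_R + 2/5*pi_S + 1/5*pi_T
  pi_S = 1/10*pi_P + 1/5*pi_Q + 1/10*pi_R + 1/10*pi_S + 1/5*pi_T
  pi_T = 1/10*pi_P + 1/10*pi_Q + 1/10*pi_R + 1/10*pi_S + 1/5*pi_T
with normalization: pi_P + pi_Q + pi_R + pi_S + pi_T = 1.

Using the first 4 balance equations plus normalization, the linear system A*pi = b is:
  [-9/10, 2/5, 1/10, 1/5, 1/5] . pi = 0
  [1/2, -4/5, 1/2, 1/5, 1/5] . pi = 0
  [1/5, 1/10, -4/5, 2/5, 1/5] . pi = 0
  [1/10, 1/5, 1/10, -9/10, 1/5] . pi = 0
  [1, 1, 1, 1, 1] . pi = 1

Solving yields:
  pi_P = 1336/5985
  pi_Q = 130/399
  pi_R = 1174/5985
  pi_S = 172/1197
  pi_T = 1/9

Verification (pi * P):
  1336/5985*1/10 + 130/399*2/5 + 1174/5985*1/10 + 172/1197*1/5 + 1/9*1/5 = 1336/5985 = pi_P  (ok)
  1336/5985*1/2 + 130/399*1/5 + 1174/5985*1/2 + 172/1197*1/5 + 1/9*1/5 = 130/399 = pi_Q  (ok)
  1336/5985*1/5 + 130/399*1/10 + 1174/5985*1/5 + 172/1197*2/5 + 1/9*1/5 = 1174/5985 = pi_R  (ok)
  1336/5985*1/10 + 130/399*1/5 + 1174/5985*1/10 + 172/1197*1/10 + 1/9*1/5 = 172/1197 = pi_S  (ok)
  1336/5985*1/10 + 130/399*1/10 + 1174/5985*1/10 + 172/1197*1/10 + 1/9*1/5 = 1/9 = pi_T  (ok)

Answer: 1336/5985 130/399 1174/5985 172/1197 1/9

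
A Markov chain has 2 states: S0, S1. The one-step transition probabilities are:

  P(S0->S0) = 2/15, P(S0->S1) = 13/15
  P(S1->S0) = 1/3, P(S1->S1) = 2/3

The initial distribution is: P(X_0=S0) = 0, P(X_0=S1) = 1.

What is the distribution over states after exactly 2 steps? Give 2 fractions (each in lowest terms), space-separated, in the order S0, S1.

Propagating the distribution step by step (d_{t+1} = d_t * P):
d_0 = (S0=0, S1=1)
  d_1[S0] = 0*2/15 + 1*1/3 = 1/3
  d_1[S1] = 0*13/15 + 1*2/3 = 2/3
d_1 = (S0=1/3, S1=2/3)
  d_2[S0] = 1/3*2/15 + 2/3*1/3 = 4/15
  d_2[S1] = 1/3*13/15 + 2/3*2/3 = 11/15
d_2 = (S0=4/15, S1=11/15)

Answer: 4/15 11/15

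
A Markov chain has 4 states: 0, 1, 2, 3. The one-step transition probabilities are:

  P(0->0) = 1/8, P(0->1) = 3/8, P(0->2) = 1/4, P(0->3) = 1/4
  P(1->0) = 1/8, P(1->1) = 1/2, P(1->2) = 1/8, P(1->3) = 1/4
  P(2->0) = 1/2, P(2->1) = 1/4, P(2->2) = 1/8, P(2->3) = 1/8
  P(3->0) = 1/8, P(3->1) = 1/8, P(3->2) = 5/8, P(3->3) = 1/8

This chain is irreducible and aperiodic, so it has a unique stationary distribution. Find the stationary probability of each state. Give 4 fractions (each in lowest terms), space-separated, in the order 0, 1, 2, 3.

The stationary distribution satisfies pi = pi * P, i.e.:
  pi_0 = 1/8*pi_0 + 1/8*pi_1 + 1/2*pi_2 + 1/8*pi_3
  pi_1 = 3/8*pi_0 + 1/2*pi_1 + 1/4*pi_2 + 1/8*pi_3
  pi_2 = 1/4*pi_0 + 1/8*pi_1 + 1/8*pi_2 + 5/8*pi_3
  pi_3 = 1/4*pi_0 + 1/4*pi_1 + 1/8*pi_2 + 1/8*pi_3
with normalization: pi_0 + pi_1 + pi_2 + pi_3 = 1.

Using the first 3 balance equations plus normalization, the linear system A*pi = b is:
  [-7/8, 1/8, 1/2, 1/8] . pi = 0
  [3/8, -1/2, 1/4, 1/8] . pi = 0
  [1/4, 1/8, -7/8, 5/8] . pi = 0
  [1, 1, 1, 1] . pi = 1

Solving yields:
  pi_0 = 127/581
  pi_1 = 28/83
  pi_2 = 145/581
  pi_3 = 113/581

Verification (pi * P):
  127/581*1/8 + 28/83*1/8 + 145/581*1/2 + 113/581*1/8 = 127/581 = pi_0  (ok)
  127/581*3/8 + 28/83*1/2 + 145/581*1/4 + 113/581*1/8 = 28/83 = pi_1  (ok)
  127/581*1/4 + 28/83*1/8 + 145/581*1/8 + 113/581*5/8 = 145/581 = pi_2  (ok)
  127/581*1/4 + 28/83*1/4 + 145/581*1/8 + 113/581*1/8 = 113/581 = pi_3  (ok)

Answer: 127/581 28/83 145/581 113/581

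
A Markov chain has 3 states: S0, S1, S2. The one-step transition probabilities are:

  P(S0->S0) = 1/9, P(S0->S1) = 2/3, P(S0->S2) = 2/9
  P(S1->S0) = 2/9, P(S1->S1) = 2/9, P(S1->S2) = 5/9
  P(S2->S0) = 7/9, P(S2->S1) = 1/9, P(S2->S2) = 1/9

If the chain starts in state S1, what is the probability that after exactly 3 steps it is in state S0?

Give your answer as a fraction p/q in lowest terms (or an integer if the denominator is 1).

Answer: 8/27

Derivation:
Computing P^3 by repeated multiplication:
P^1 =
  S0: [1/9, 2/3, 2/9]
  S1: [2/9, 2/9, 5/9]
  S2: [7/9, 1/9, 1/9]
P^2 =
  S0: [1/3, 20/81, 34/81]
  S1: [41/81, 7/27, 19/81]
  S2: [16/81, 5/9, 20/81]
P^3 =
  S0: [305/729, 236/729, 188/729]
  S1: [8/27, 307/729, 206/729]
  S2: [82/243, 206/729, 277/729]

(P^3)[S1 -> S0] = 8/27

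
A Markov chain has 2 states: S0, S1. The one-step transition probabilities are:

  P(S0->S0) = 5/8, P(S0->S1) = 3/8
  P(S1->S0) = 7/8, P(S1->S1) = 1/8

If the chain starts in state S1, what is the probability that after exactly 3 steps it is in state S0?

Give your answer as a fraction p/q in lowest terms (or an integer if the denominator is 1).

Answer: 91/128

Derivation:
Computing P^3 by repeated multiplication:
P^1 =
  S0: [5/8, 3/8]
  S1: [7/8, 1/8]
P^2 =
  S0: [23/32, 9/32]
  S1: [21/32, 11/32]
P^3 =
  S0: [89/128, 39/128]
  S1: [91/128, 37/128]

(P^3)[S1 -> S0] = 91/128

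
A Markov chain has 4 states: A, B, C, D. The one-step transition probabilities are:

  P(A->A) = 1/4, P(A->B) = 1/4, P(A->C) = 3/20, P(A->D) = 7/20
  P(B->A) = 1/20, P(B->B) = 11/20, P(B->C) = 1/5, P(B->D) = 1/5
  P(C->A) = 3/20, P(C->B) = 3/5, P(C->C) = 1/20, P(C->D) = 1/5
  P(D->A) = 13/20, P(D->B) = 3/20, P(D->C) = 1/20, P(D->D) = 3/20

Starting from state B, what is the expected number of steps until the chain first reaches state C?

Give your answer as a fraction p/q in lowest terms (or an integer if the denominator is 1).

Answer: 200/31

Derivation:
Let h_i = expected steps to first reach C from state i.
Boundary: h_C = 0.
First-step equations for the other states:
  h_A = 1 + 1/4*h_A + 1/4*h_B + 3/20*h_C + 7/20*h_D
  h_B = 1 + 1/20*h_A + 11/20*h_B + 1/5*h_C + 1/5*h_D
  h_D = 1 + 13/20*h_A + 3/20*h_B + 1/20*h_C + 3/20*h_D

Substituting h_C = 0 and rearranging gives the linear system (I - Q) h = 1:
  [3/4, -1/4, -7/20] . (h_A, h_B, h_D) = 1
  [-1/20, 9/20, -1/5] . (h_A, h_B, h_D) = 1
  [-13/20, -3/20, 17/20] . (h_A, h_B, h_D) = 1

Solving yields:
  h_A = 220/31
  h_B = 200/31
  h_D = 240/31

Starting state is B, so the expected hitting time is h_B = 200/31.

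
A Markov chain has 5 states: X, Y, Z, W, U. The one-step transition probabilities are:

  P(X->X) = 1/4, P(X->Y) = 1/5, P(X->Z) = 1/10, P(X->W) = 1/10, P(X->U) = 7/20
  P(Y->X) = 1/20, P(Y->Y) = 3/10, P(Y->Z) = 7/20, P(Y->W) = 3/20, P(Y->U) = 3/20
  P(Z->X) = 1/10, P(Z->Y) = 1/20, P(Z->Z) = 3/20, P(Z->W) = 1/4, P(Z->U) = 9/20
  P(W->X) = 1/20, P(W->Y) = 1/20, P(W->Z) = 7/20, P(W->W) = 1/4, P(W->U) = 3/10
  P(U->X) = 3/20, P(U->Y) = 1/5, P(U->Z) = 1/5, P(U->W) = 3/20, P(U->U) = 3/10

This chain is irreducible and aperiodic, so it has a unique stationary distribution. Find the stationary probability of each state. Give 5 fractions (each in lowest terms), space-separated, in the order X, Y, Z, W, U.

Answer: 4753/40847 18790/122541 9305/40847 22733/122541 12948/40847

Derivation:
The stationary distribution satisfies pi = pi * P, i.e.:
  pi_X = 1/4*pi_X + 1/20*pi_Y + 1/10*pi_Z + 1/20*pi_W + 3/20*pi_U
  pi_Y = 1/5*pi_X + 3/10*pi_Y + 1/20*pi_Z + 1/20*pi_W + 1/5*pi_U
  pi_Z = 1/10*pi_X + 7/20*pi_Y + 3/20*pi_Z + 7/20*pi_W + 1/5*pi_U
  pi_W = 1/10*pi_X + 3/20*pi_Y + 1/4*pi_Z + 1/4*pi_W + 3/20*pi_U
  pi_U = 7/20*pi_X + 3/20*pi_Y + 9/20*pi_Z + 3/10*pi_W + 3/10*pi_U
with normalization: pi_X + pi_Y + pi_Z + pi_W + pi_U = 1.

Using the first 4 balance equations plus normalization, the linear system A*pi = b is:
  [-3/4, 1/20, 1/10, 1/20, 3/20] . pi = 0
  [1/5, -7/10, 1/20, 1/20, 1/5] . pi = 0
  [1/10, 7/20, -17/20, 7/20, 1/5] . pi = 0
  [1/10, 3/20, 1/4, -3/4, 3/20] . pi = 0
  [1, 1, 1, 1, 1] . pi = 1

Solving yields:
  pi_X = 4753/40847
  pi_Y = 18790/122541
  pi_Z = 9305/40847
  pi_W = 22733/122541
  pi_U = 12948/40847

Verification (pi * P):
  4753/40847*1/4 + 18790/122541*1/20 + 9305/40847*1/10 + 22733/122541*1/20 + 12948/40847*3/20 = 4753/40847 = pi_X  (ok)
  4753/40847*1/5 + 18790/122541*3/10 + 9305/40847*1/20 + 22733/122541*1/20 + 12948/40847*1/5 = 18790/122541 = pi_Y  (ok)
  4753/40847*1/10 + 18790/122541*7/20 + 9305/40847*3/20 + 22733/122541*7/20 + 12948/40847*1/5 = 9305/40847 = pi_Z  (ok)
  4753/40847*1/10 + 18790/122541*3/20 + 9305/40847*1/4 + 22733/122541*1/4 + 12948/40847*3/20 = 22733/122541 = pi_W  (ok)
  4753/40847*7/20 + 18790/122541*3/20 + 9305/40847*9/20 + 22733/122541*3/10 + 12948/40847*3/10 = 12948/40847 = pi_U  (ok)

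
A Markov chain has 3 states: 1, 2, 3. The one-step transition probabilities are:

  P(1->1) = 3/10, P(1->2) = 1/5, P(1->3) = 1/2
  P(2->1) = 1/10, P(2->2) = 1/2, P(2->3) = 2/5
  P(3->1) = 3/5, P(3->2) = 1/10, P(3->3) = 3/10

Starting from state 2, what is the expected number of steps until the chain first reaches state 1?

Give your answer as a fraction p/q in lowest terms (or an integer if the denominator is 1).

Answer: 110/31

Derivation:
Let h_i = expected steps to first reach 1 from state i.
Boundary: h_1 = 0.
First-step equations for the other states:
  h_2 = 1 + 1/10*h_1 + 1/2*h_2 + 2/5*h_3
  h_3 = 1 + 3/5*h_1 + 1/10*h_2 + 3/10*h_3

Substituting h_1 = 0 and rearranging gives the linear system (I - Q) h = 1:
  [1/2, -2/5] . (h_2, h_3) = 1
  [-1/10, 7/10] . (h_2, h_3) = 1

Solving yields:
  h_2 = 110/31
  h_3 = 60/31

Starting state is 2, so the expected hitting time is h_2 = 110/31.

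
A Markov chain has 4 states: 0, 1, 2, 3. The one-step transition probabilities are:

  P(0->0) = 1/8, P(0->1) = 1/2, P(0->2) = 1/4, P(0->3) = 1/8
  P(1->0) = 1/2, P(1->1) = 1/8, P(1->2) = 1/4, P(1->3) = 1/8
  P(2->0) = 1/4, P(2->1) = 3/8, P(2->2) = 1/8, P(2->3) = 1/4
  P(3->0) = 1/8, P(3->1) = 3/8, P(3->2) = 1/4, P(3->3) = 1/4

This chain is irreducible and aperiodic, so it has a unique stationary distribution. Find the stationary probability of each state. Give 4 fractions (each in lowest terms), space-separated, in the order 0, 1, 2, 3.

Answer: 191/693 227/693 2/9 11/63

Derivation:
The stationary distribution satisfies pi = pi * P, i.e.:
  pi_0 = 1/8*pi_0 + 1/2*pi_1 + 1/4*pi_2 + 1/8*pi_3
  pi_1 = 1/2*pi_0 + 1/8*pi_1 + 3/8*pi_2 + 3/8*pi_3
  pi_2 = 1/4*pi_0 + 1/4*pi_1 + 1/8*pi_2 + 1/4*pi_3
  pi_3 = 1/8*pi_0 + 1/8*pi_1 + 1/4*pi_2 + 1/4*pi_3
with normalization: pi_0 + pi_1 + pi_2 + pi_3 = 1.

Using the first 3 balance equations plus normalization, the linear system A*pi = b is:
  [-7/8, 1/2, 1/4, 1/8] . pi = 0
  [1/2, -7/8, 3/8, 3/8] . pi = 0
  [1/4, 1/4, -7/8, 1/4] . pi = 0
  [1, 1, 1, 1] . pi = 1

Solving yields:
  pi_0 = 191/693
  pi_1 = 227/693
  pi_2 = 2/9
  pi_3 = 11/63

Verification (pi * P):
  191/693*1/8 + 227/693*1/2 + 2/9*1/4 + 11/63*1/8 = 191/693 = pi_0  (ok)
  191/693*1/2 + 227/693*1/8 + 2/9*3/8 + 11/63*3/8 = 227/693 = pi_1  (ok)
  191/693*1/4 + 227/693*1/4 + 2/9*1/8 + 11/63*1/4 = 2/9 = pi_2  (ok)
  191/693*1/8 + 227/693*1/8 + 2/9*1/4 + 11/63*1/4 = 11/63 = pi_3  (ok)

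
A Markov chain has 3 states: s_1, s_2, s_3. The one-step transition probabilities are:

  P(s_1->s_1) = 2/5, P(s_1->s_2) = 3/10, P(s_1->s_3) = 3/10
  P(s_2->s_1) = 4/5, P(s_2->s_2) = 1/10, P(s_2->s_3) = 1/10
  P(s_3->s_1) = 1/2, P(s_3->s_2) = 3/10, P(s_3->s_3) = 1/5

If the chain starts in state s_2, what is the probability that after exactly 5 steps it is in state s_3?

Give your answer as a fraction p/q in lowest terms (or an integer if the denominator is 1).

Computing P^5 by repeated multiplication:
P^1 =
  s_1: [2/5, 3/10, 3/10]
  s_2: [4/5, 1/10, 1/10]
  s_3: [1/2, 3/10, 1/5]
P^2 =
  s_1: [11/20, 6/25, 21/100]
  s_2: [9/20, 7/25, 27/100]
  s_3: [27/50, 6/25, 11/50]
P^3 =
  s_1: [517/1000, 63/250, 231/1000]
  s_2: [539/1000, 61/250, 217/1000]
  s_3: [259/500, 63/250, 23/100]
P^4 =
  s_1: [5239/10000, 156/625, 453/2000]
  s_2: [5193/10000, 157/625, 459/2000]
  s_3: [2619/5000, 156/625, 1133/5000]
P^5 =
  s_1: [52249/100000, 1563/6250, 22743/100000]
  s_2: [52343/100000, 1561/6250, 22681/100000]
  s_3: [209/400, 1563/6250, 11371/50000]

(P^5)[s_2 -> s_3] = 22681/100000

Answer: 22681/100000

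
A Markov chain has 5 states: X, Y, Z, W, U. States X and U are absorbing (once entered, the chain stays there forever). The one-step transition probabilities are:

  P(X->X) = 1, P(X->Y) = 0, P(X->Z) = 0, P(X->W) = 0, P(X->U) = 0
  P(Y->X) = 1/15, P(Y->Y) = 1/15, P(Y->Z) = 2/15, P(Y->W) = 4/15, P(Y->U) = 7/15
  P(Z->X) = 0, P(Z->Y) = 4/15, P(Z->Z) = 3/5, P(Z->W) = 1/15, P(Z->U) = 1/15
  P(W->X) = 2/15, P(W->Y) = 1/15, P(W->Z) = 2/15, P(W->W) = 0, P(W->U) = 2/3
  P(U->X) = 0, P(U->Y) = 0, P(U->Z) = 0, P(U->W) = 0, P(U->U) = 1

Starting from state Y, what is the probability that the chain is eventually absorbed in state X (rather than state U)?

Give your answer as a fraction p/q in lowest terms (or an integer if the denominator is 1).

Let a_i = P(absorbed in X | start in state i).
Boundary conditions: a_X = 1, a_U = 0.
For each transient state i, a_i = sum_j P(i->j) * a_j:
  a_Y = 1/15*a_X + 1/15*a_Y + 2/15*a_Z + 4/15*a_W + 7/15*a_U
  a_Z = 0*a_X + 4/15*a_Y + 3/5*a_Z + 1/15*a_W + 1/15*a_U
  a_W = 2/15*a_X + 1/15*a_Y + 2/15*a_Z + 0*a_W + 2/3*a_U

Substituting a_X = 1 and a_U = 0, rearrange to (I - Q) a = r where r[i] = P(i -> X):
  [14/15, -2/15, -4/15] . (a_Y, a_Z, a_W) = 1/15
  [-4/15, 2/5, -1/15] . (a_Y, a_Z, a_W) = 0
  [-1/15, -2/15, 1] . (a_Y, a_Z, a_W) = 2/15

Solving yields:
  a_Y = 70/527
  a_Z = 121/1054
  a_W = 83/527

Starting state is Y, so the absorption probability is a_Y = 70/527.

Answer: 70/527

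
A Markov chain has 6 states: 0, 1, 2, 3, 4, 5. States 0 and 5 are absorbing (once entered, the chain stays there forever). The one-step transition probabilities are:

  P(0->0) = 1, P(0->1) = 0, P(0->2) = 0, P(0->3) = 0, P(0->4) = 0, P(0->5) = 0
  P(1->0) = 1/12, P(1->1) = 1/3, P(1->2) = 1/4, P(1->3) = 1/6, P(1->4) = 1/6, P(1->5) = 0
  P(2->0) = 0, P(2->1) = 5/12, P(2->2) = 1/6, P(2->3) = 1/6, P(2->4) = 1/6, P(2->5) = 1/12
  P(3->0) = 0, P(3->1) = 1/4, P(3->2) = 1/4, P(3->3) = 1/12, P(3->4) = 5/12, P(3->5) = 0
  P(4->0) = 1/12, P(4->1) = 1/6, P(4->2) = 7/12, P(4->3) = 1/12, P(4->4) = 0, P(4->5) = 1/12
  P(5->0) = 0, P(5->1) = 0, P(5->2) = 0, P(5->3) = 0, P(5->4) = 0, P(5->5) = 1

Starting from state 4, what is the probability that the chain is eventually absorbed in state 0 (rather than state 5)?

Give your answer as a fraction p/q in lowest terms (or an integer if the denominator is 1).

Let a_i = P(absorbed in 0 | start in state i).
Boundary conditions: a_0 = 1, a_5 = 0.
For each transient state i, a_i = sum_j P(i->j) * a_j:
  a_1 = 1/12*a_0 + 1/3*a_1 + 1/4*a_2 + 1/6*a_3 + 1/6*a_4 + 0*a_5
  a_2 = 0*a_0 + 5/12*a_1 + 1/6*a_2 + 1/6*a_3 + 1/6*a_4 + 1/12*a_5
  a_3 = 0*a_0 + 1/4*a_1 + 1/4*a_2 + 1/12*a_3 + 5/12*a_4 + 0*a_5
  a_4 = 1/12*a_0 + 1/6*a_1 + 7/12*a_2 + 1/12*a_3 + 0*a_4 + 1/12*a_5

Substituting a_0 = 1 and a_5 = 0, rearrange to (I - Q) a = r where r[i] = P(i -> 0):
  [2/3, -1/4, -1/6, -1/6] . (a_1, a_2, a_3, a_4) = 1/12
  [-5/12, 5/6, -1/6, -1/6] . (a_1, a_2, a_3, a_4) = 0
  [-1/4, -1/4, 11/12, -5/12] . (a_1, a_2, a_3, a_4) = 0
  [-1/6, -7/12, -1/12, 1] . (a_1, a_2, a_3, a_4) = 1/12

Solving yields:
  a_1 = 1384/2483
  a_2 = 1193/2483
  a_3 = 1266/2483
  a_4 = 1239/2483

Starting state is 4, so the absorption probability is a_4 = 1239/2483.

Answer: 1239/2483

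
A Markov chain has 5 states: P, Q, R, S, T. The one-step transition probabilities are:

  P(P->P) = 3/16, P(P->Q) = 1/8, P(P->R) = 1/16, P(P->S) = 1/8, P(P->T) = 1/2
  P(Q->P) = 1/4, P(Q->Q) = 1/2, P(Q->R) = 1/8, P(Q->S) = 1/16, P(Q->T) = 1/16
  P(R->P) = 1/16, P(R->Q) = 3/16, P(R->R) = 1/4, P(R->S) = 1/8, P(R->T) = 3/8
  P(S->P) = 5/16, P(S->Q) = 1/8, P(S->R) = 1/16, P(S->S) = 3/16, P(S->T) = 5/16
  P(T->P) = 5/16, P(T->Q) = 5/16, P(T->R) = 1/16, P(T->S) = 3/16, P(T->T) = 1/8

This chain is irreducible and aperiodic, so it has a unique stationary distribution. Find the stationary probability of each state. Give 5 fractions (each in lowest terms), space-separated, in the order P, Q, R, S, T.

Answer: 3763/15675 1483/5225 516/5225 2051/15675 1288/5225

Derivation:
The stationary distribution satisfies pi = pi * P, i.e.:
  pi_P = 3/16*pi_P + 1/4*pi_Q + 1/16*pi_R + 5/16*pi_S + 5/16*pi_T
  pi_Q = 1/8*pi_P + 1/2*pi_Q + 3/16*pi_R + 1/8*pi_S + 5/16*pi_T
  pi_R = 1/16*pi_P + 1/8*pi_Q + 1/4*pi_R + 1/16*pi_S + 1/16*pi_T
  pi_S = 1/8*pi_P + 1/16*pi_Q + 1/8*pi_R + 3/16*pi_S + 3/16*pi_T
  pi_T = 1/2*pi_P + 1/16*pi_Q + 3/8*pi_R + 5/16*pi_S + 1/8*pi_T
with normalization: pi_P + pi_Q + pi_R + pi_S + pi_T = 1.

Using the first 4 balance equations plus normalization, the linear system A*pi = b is:
  [-13/16, 1/4, 1/16, 5/16, 5/16] . pi = 0
  [1/8, -1/2, 3/16, 1/8, 5/16] . pi = 0
  [1/16, 1/8, -3/4, 1/16, 1/16] . pi = 0
  [1/8, 1/16, 1/8, -13/16, 3/16] . pi = 0
  [1, 1, 1, 1, 1] . pi = 1

Solving yields:
  pi_P = 3763/15675
  pi_Q = 1483/5225
  pi_R = 516/5225
  pi_S = 2051/15675
  pi_T = 1288/5225

Verification (pi * P):
  3763/15675*3/16 + 1483/5225*1/4 + 516/5225*1/16 + 2051/15675*5/16 + 1288/5225*5/16 = 3763/15675 = pi_P  (ok)
  3763/15675*1/8 + 1483/5225*1/2 + 516/5225*3/16 + 2051/15675*1/8 + 1288/5225*5/16 = 1483/5225 = pi_Q  (ok)
  3763/15675*1/16 + 1483/5225*1/8 + 516/5225*1/4 + 2051/15675*1/16 + 1288/5225*1/16 = 516/5225 = pi_R  (ok)
  3763/15675*1/8 + 1483/5225*1/16 + 516/5225*1/8 + 2051/15675*3/16 + 1288/5225*3/16 = 2051/15675 = pi_S  (ok)
  3763/15675*1/2 + 1483/5225*1/16 + 516/5225*3/8 + 2051/15675*5/16 + 1288/5225*1/8 = 1288/5225 = pi_T  (ok)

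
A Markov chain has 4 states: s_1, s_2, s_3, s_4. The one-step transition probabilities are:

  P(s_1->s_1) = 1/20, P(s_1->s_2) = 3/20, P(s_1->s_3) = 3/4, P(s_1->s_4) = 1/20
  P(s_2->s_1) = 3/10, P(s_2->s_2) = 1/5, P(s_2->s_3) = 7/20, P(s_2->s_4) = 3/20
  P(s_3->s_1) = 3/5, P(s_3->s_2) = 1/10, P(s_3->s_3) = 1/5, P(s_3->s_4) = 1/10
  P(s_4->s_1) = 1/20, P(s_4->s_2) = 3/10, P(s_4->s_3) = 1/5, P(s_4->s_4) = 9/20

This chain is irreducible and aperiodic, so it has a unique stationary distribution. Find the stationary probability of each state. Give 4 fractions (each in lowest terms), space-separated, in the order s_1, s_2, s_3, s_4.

The stationary distribution satisfies pi = pi * P, i.e.:
  pi_s_1 = 1/20*pi_s_1 + 3/10*pi_s_2 + 3/5*pi_s_3 + 1/20*pi_s_4
  pi_s_2 = 3/20*pi_s_1 + 1/5*pi_s_2 + 1/10*pi_s_3 + 3/10*pi_s_4
  pi_s_3 = 3/4*pi_s_1 + 7/20*pi_s_2 + 1/5*pi_s_3 + 1/5*pi_s_4
  pi_s_4 = 1/20*pi_s_1 + 3/20*pi_s_2 + 1/10*pi_s_3 + 9/20*pi_s_4
with normalization: pi_s_1 + pi_s_2 + pi_s_3 + pi_s_4 = 1.

Using the first 3 balance equations plus normalization, the linear system A*pi = b is:
  [-19/20, 3/10, 3/5, 1/20] . pi = 0
  [3/20, -4/5, 1/10, 3/10] . pi = 0
  [3/4, 7/20, -4/5, 1/5] . pi = 0
  [1, 1, 1, 1] . pi = 1

Solving yields:
  pi_s_1 = 2138/6997
  pi_s_2 = 1118/6997
  pi_s_3 = 2743/6997
  pi_s_4 = 998/6997

Verification (pi * P):
  2138/6997*1/20 + 1118/6997*3/10 + 2743/6997*3/5 + 998/6997*1/20 = 2138/6997 = pi_s_1  (ok)
  2138/6997*3/20 + 1118/6997*1/5 + 2743/6997*1/10 + 998/6997*3/10 = 1118/6997 = pi_s_2  (ok)
  2138/6997*3/4 + 1118/6997*7/20 + 2743/6997*1/5 + 998/6997*1/5 = 2743/6997 = pi_s_3  (ok)
  2138/6997*1/20 + 1118/6997*3/20 + 2743/6997*1/10 + 998/6997*9/20 = 998/6997 = pi_s_4  (ok)

Answer: 2138/6997 1118/6997 2743/6997 998/6997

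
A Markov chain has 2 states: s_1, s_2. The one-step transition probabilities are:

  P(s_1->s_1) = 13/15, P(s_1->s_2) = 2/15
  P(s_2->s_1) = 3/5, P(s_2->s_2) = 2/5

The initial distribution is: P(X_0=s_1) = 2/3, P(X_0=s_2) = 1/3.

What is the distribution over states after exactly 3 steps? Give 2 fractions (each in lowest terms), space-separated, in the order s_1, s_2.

Answer: 1651/2025 374/2025

Derivation:
Propagating the distribution step by step (d_{t+1} = d_t * P):
d_0 = (s_1=2/3, s_2=1/3)
  d_1[s_1] = 2/3*13/15 + 1/3*3/5 = 7/9
  d_1[s_2] = 2/3*2/15 + 1/3*2/5 = 2/9
d_1 = (s_1=7/9, s_2=2/9)
  d_2[s_1] = 7/9*13/15 + 2/9*3/5 = 109/135
  d_2[s_2] = 7/9*2/15 + 2/9*2/5 = 26/135
d_2 = (s_1=109/135, s_2=26/135)
  d_3[s_1] = 109/135*13/15 + 26/135*3/5 = 1651/2025
  d_3[s_2] = 109/135*2/15 + 26/135*2/5 = 374/2025
d_3 = (s_1=1651/2025, s_2=374/2025)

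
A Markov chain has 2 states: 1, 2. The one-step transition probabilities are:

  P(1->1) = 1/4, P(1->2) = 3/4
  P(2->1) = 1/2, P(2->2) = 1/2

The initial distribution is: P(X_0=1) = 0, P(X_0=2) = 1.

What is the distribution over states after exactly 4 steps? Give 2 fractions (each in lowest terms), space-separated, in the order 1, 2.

Answer: 51/128 77/128

Derivation:
Propagating the distribution step by step (d_{t+1} = d_t * P):
d_0 = (1=0, 2=1)
  d_1[1] = 0*1/4 + 1*1/2 = 1/2
  d_1[2] = 0*3/4 + 1*1/2 = 1/2
d_1 = (1=1/2, 2=1/2)
  d_2[1] = 1/2*1/4 + 1/2*1/2 = 3/8
  d_2[2] = 1/2*3/4 + 1/2*1/2 = 5/8
d_2 = (1=3/8, 2=5/8)
  d_3[1] = 3/8*1/4 + 5/8*1/2 = 13/32
  d_3[2] = 3/8*3/4 + 5/8*1/2 = 19/32
d_3 = (1=13/32, 2=19/32)
  d_4[1] = 13/32*1/4 + 19/32*1/2 = 51/128
  d_4[2] = 13/32*3/4 + 19/32*1/2 = 77/128
d_4 = (1=51/128, 2=77/128)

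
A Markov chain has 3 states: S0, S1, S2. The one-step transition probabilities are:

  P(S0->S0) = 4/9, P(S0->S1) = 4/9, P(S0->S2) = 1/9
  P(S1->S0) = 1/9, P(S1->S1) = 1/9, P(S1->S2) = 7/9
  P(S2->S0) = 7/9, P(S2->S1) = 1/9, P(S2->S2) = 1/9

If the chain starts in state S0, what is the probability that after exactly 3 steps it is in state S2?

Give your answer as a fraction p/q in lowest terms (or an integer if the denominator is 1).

Computing P^3 by repeated multiplication:
P^1 =
  S0: [4/9, 4/9, 1/9]
  S1: [1/9, 1/9, 7/9]
  S2: [7/9, 1/9, 1/9]
P^2 =
  S0: [1/3, 7/27, 11/27]
  S1: [2/3, 4/27, 5/27]
  S2: [4/9, 10/27, 5/27]
P^3 =
  S0: [40/81, 2/9, 23/81]
  S1: [37/81, 1/3, 17/81]
  S2: [31/81, 7/27, 29/81]

(P^3)[S0 -> S2] = 23/81

Answer: 23/81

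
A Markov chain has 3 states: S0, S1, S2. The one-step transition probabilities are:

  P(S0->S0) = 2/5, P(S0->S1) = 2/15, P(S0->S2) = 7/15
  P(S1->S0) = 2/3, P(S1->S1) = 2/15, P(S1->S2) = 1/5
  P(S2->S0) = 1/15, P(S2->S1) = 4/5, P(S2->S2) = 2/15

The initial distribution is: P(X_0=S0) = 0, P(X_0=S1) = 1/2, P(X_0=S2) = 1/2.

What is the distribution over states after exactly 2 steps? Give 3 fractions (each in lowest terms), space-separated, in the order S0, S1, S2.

Answer: 211/450 11/45 43/150

Derivation:
Propagating the distribution step by step (d_{t+1} = d_t * P):
d_0 = (S0=0, S1=1/2, S2=1/2)
  d_1[S0] = 0*2/5 + 1/2*2/3 + 1/2*1/15 = 11/30
  d_1[S1] = 0*2/15 + 1/2*2/15 + 1/2*4/5 = 7/15
  d_1[S2] = 0*7/15 + 1/2*1/5 + 1/2*2/15 = 1/6
d_1 = (S0=11/30, S1=7/15, S2=1/6)
  d_2[S0] = 11/30*2/5 + 7/15*2/3 + 1/6*1/15 = 211/450
  d_2[S1] = 11/30*2/15 + 7/15*2/15 + 1/6*4/5 = 11/45
  d_2[S2] = 11/30*7/15 + 7/15*1/5 + 1/6*2/15 = 43/150
d_2 = (S0=211/450, S1=11/45, S2=43/150)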